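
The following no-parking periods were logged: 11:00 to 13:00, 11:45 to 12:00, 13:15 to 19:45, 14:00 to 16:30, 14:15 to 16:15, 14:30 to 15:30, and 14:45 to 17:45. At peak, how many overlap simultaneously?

5

At 14:45, 5 of the intervals are simultaneously active.
No point has more.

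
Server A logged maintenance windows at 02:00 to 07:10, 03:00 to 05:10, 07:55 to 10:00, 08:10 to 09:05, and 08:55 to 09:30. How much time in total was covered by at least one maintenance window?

7 h 15 min

Merged: 02:00-07:10, 07:55-10:00.
Lengths: 5 h 10 min + 2 h 5 min = 7 h 15 min.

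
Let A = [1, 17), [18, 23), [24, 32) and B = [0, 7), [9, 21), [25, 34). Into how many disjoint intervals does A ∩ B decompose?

4

A ∩ B = [1, 7), [9, 17), [18, 21), [25, 32).
That is 4 disjoint pieces.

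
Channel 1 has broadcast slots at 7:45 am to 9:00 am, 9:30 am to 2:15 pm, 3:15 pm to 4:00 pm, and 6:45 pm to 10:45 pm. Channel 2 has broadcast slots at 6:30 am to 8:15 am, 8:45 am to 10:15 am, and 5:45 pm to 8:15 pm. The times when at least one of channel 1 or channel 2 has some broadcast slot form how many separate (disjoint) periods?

A ∪ B = 6:30 am–2:15 pm, 3:15 pm–4:00 pm, 5:45 pm–10:45 pm.
That is 3 disjoint pieces.

3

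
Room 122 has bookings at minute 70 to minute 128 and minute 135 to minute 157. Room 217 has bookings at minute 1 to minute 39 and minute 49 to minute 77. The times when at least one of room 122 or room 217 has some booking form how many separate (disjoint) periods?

3

A ∪ B = minute 1 to minute 39, minute 49 to minute 128, minute 135 to minute 157.
That is 3 disjoint pieces.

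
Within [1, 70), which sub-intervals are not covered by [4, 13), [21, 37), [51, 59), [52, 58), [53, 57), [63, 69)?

[1, 4) ∪ [13, 21) ∪ [37, 51) ∪ [59, 63) ∪ [69, 70)

The merged coverage is [4, 13), [21, 37), [51, 59), [63, 69).
Uncovered inside [1, 70): [1, 4), [13, 21), [37, 51), [59, 63), [69, 70).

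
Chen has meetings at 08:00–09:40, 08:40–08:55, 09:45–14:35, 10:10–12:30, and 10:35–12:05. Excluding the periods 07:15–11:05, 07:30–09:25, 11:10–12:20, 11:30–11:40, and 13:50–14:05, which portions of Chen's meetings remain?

11:05–11:10, 12:20–13:50, 14:05–14:35

First set merges to 08:00–09:40, 09:45–14:35.
Second set merges to 07:15–11:05, 11:10–12:20, 13:50–14:05.
08:00–09:40: entirely removed.
09:45–14:35 \ B = 11:05–11:10, 12:20–13:50, 14:05–14:35.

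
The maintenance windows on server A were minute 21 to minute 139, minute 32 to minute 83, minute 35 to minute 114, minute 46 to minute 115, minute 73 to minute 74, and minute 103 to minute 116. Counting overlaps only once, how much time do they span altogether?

Merged: minute 21 to minute 139.
Length: 118 minutes.

118 minutes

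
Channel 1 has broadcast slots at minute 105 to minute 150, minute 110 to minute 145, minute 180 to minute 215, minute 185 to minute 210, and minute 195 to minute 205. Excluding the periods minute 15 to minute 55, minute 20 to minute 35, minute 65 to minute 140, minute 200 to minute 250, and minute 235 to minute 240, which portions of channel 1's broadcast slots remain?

minute 140 to minute 150, minute 180 to minute 200

First set merges to minute 105 to minute 150, minute 180 to minute 215.
Second set merges to minute 15 to minute 55, minute 65 to minute 140, minute 200 to minute 250.
minute 105 to minute 150 minus B → minute 140 to minute 150.
minute 180 to minute 215 minus B → minute 180 to minute 200.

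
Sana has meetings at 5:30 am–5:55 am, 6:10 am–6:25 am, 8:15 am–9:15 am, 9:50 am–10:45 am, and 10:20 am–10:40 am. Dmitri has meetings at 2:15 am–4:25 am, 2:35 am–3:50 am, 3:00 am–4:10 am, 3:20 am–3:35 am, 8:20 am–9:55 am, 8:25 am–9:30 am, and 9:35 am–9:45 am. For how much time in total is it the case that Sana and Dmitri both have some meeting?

1 h

Merge the first list: 5:30 am–5:55 am, 6:10 am–6:25 am, 8:15 am–9:15 am, 9:50 am–10:45 am.
Merge the second list: 2:15 am–4:25 am, 8:20 am–9:55 am.
A ∩ B = 8:20 am–9:15 am, 9:50 am–9:55 am.
Total: 55 min + 5 min = 1 h.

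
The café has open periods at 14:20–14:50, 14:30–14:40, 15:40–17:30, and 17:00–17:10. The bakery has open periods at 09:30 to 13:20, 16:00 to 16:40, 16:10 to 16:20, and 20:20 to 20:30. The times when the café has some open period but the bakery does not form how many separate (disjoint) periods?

3

A, merged: 14:20-14:50, 15:40-17:30.
B, merged: 09:30-13:20, 16:00-16:40, 20:20-20:30.
A \ B = 14:20-14:50, 15:40-16:00, 16:40-17:30.
That is 3 disjoint pieces.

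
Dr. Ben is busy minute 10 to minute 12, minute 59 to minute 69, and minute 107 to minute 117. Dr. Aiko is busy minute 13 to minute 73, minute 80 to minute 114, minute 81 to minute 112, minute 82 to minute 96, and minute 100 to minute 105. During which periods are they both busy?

minute 59 to minute 69, minute 107 to minute 114

B, merged: minute 13 to minute 73, minute 80 to minute 114.
minute 10 to minute 12: no overlap with the second set.
minute 59 to minute 69 meets the second set on minute 59 to minute 69.
minute 107 to minute 117 meets the second set on minute 107 to minute 114.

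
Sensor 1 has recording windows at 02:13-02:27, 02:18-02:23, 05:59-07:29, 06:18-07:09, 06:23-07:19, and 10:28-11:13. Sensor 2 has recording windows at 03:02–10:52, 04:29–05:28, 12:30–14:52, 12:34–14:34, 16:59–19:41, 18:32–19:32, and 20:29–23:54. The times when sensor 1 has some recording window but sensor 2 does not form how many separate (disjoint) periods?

First set merges to 02:13-02:27, 05:59-07:29, 10:28-11:13.
Second set merges to 03:02-10:52, 12:30-14:52, 16:59-19:41, 20:29-23:54.
A \ B = 02:13-02:27, 10:52-11:13.
That is 2 disjoint pieces.

2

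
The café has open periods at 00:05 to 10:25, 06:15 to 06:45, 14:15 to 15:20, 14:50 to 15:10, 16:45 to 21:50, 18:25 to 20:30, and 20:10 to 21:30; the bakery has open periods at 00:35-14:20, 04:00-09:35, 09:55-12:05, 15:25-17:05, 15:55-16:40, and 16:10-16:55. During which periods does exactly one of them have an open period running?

A, merged: 00:05–10:25, 14:15–15:20, 16:45–21:50.
B, merged: 00:35–14:20, 15:25–17:05.
A but not B: 00:05–00:35, 14:20–15:20, 17:05–21:50.
B but not A: 10:25–14:15, 15:25–16:45.
Combining gives A △ B.

00:05–00:35, 10:25–14:15, 14:20–15:20, 15:25–16:45, 17:05–21:50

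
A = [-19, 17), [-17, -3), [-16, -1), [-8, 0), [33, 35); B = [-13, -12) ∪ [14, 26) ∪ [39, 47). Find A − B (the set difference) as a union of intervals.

First set merges to [-19, 17), [33, 35).
[-19, 17) with B removed leaves [-19, -13), [-12, 14).
[33, 35) is untouched.

[-19, -13) ∪ [-12, 14) ∪ [33, 35)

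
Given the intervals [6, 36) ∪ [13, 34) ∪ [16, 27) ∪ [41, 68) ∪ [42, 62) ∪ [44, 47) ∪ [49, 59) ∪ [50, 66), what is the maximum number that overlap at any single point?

Walk the sorted start/end points keeping a running depth.
The depth first hits 4 at 50.

4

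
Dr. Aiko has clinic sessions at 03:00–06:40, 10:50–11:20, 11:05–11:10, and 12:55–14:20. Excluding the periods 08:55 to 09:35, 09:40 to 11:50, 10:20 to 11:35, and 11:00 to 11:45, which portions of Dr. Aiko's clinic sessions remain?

Merge the first list: 03:00–06:40, 10:50–11:20, 12:55–14:20.
Merge the second list: 08:55–09:35, 09:40–11:50.
03:00–06:40 is untouched.
10:50–11:20 lies entirely inside B → drops out.
12:55–14:20 is untouched.

03:00–06:40, 12:55–14:20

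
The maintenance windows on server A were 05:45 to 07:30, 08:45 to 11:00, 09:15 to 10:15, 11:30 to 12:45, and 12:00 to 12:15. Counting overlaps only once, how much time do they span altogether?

5 h 15 min

Merged: 05:45–07:30, 08:45–11:00, 11:30–12:45.
Lengths: 1 h 45 min + 2 h 15 min + 1 h 15 min = 5 h 15 min.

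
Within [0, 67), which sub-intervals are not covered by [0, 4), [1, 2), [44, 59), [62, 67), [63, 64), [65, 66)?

[4, 44) ∪ [59, 62)

After merging, the occupied span is [0, 4), [44, 59), [62, 67).
Uncovered inside [0, 67): [4, 44), [59, 62).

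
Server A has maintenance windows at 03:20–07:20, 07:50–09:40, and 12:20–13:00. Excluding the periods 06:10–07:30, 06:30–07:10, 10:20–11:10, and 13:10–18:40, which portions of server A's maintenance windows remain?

03:20–06:10, 07:50–09:40, 12:20–13:00

B, merged: 06:10–07:30, 10:20–11:10, 13:10–18:40.
03:20–07:20 \ B = 03:20–06:10.
07:50–09:40: nothing removed.
12:20–13:00: nothing removed.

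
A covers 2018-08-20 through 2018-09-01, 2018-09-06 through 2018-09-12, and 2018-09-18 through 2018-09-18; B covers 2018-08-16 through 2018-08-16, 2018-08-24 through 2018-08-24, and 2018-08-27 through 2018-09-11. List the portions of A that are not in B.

2018-08-20 through 2018-09-01 with B removed leaves 2018-08-20 through 2018-08-23, 2018-08-25 through 2018-08-26.
2018-09-06 through 2018-09-12 with B removed leaves 2018-09-12 through 2018-09-12.
2018-09-18 through 2018-09-18 is untouched.

2018-08-20 through 2018-08-23, 2018-08-25 through 2018-08-26, 2018-09-12 through 2018-09-12, 2018-09-18 through 2018-09-18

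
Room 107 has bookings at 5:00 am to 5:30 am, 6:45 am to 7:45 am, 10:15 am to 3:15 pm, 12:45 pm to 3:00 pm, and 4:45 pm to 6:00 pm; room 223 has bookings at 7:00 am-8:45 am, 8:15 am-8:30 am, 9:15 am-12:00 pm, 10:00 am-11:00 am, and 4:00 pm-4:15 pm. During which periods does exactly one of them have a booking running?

First set merges to 5:00 am-5:30 am, 6:45 am-7:45 am, 10:15 am-3:15 pm, 4:45 pm-6:00 pm.
Second set merges to 7:00 am-8:45 am, 9:15 am-12:00 pm, 4:00 pm-4:15 pm.
A but not B: 5:00 am-5:30 am, 6:45 am-7:00 am, 12:00 pm-3:15 pm, 4:45 pm-6:00 pm.
B but not A: 7:45 am-8:45 am, 9:15 am-10:15 am, 4:00 pm-4:15 pm.
Combining gives A △ B.

5:00 am-5:30 am, 6:45 am-7:00 am, 7:45 am-8:45 am, 9:15 am-10:15 am, 12:00 pm-3:15 pm, 4:00 pm-4:15 pm, 4:45 pm-6:00 pm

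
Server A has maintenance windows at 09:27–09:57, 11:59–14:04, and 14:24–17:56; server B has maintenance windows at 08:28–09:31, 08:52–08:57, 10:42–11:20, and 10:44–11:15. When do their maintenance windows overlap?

Merge the second list: 08:28–09:31, 10:42–11:20.
09:27–09:57 overlaps B on 09:27–09:31.
11:59–14:04 falls entirely outside B.
14:24–17:56 falls entirely outside B.

09:27–09:31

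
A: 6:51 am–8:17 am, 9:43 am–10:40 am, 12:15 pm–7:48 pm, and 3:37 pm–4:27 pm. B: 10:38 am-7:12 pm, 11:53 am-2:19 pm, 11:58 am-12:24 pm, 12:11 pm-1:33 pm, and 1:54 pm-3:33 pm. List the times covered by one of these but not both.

6:51 am–8:17 am, 9:43 am–10:38 am, 10:40 am–12:15 pm, 7:12 pm–7:48 pm

Merge the first list: 6:51 am–8:17 am, 9:43 am–10:40 am, 12:15 pm–7:48 pm.
Merge the second list: 10:38 am–7:12 pm.
Only in the first: 6:51 am–8:17 am, 9:43 am–10:38 am, 7:12 pm–7:48 pm.
Only in the second: 10:40 am–12:15 pm.
Together these are the periods covered by exactly one.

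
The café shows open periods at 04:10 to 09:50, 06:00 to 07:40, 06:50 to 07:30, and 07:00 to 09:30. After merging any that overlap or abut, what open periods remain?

04:10-09:50

06:00-07:40 overlaps/touches 04:10-09:50 → extend to 04:10-09:50.
06:50-07:30 overlaps/touches 04:10-09:50 → extend to 04:10-09:50.
07:00-09:30 overlaps/touches 04:10-09:50 → extend to 04:10-09:50.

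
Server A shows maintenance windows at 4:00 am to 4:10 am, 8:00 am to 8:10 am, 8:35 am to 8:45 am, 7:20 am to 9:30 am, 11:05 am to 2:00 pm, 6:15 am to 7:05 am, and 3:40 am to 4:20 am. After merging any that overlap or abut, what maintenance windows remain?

3:40 am–4:20 am, 6:15 am–7:05 am, 7:20 am–9:30 am, 11:05 am–2:00 pm

Sort by start: 3:40 am–4:20 am, 4:00 am–4:10 am, 6:15 am–7:05 am, 7:20 am–9:30 am, 8:00 am–8:10 am, 8:35 am–8:45 am, 11:05 am–2:00 pm.
4:00 am–4:10 am overlaps/touches 3:40 am–4:20 am → extend to 3:40 am–4:20 am.
6:15 am–7:05 am is disjoint → start new block.
7:20 am–9:30 am is disjoint → start new block.
8:00 am–8:10 am overlaps/touches 7:20 am–9:30 am → extend to 7:20 am–9:30 am.
8:35 am–8:45 am overlaps/touches 7:20 am–9:30 am → extend to 7:20 am–9:30 am.
11:05 am–2:00 pm is disjoint → start new block.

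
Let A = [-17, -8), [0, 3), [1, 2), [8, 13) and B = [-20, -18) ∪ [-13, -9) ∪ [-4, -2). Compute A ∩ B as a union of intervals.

[-13, -9)

Merge the first list: [-17, -8), [0, 3), [8, 13).
[-17, -8) overlaps B on [-13, -9).
[0, 3) falls entirely outside B.
[8, 13) falls entirely outside B.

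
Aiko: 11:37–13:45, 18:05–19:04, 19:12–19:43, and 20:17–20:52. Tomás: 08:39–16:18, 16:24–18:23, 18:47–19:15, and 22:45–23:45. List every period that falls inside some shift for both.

11:37-13:45, 18:05-18:23, 18:47-19:04, 19:12-19:15

11:37-13:45 meets the second set on 11:37-13:45.
18:05-19:04 meets the second set on 18:05-18:23, 18:47-19:04.
19:12-19:43 meets the second set on 19:12-19:15.
20:17-20:52: no overlap with the second set.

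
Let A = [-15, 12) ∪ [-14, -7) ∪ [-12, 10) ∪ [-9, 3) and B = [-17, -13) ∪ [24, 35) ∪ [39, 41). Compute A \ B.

[-13, 12)

A, merged: [-15, 12).
[-15, 12) with B removed leaves [-13, 12).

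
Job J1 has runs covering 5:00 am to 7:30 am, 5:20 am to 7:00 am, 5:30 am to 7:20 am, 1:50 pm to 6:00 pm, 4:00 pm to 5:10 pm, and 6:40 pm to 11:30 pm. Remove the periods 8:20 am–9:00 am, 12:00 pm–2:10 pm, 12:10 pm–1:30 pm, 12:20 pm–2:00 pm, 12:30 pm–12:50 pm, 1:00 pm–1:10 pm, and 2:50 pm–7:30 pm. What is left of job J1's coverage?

A, merged: 5:00 am-7:30 am, 1:50 pm-6:00 pm, 6:40 pm-11:30 pm.
B, merged: 8:20 am-9:00 am, 12:00 pm-2:10 pm, 2:50 pm-7:30 pm.
5:00 am-7:30 am: no B overlap → unchanged.
1:50 pm-6:00 pm minus B → 2:10 pm-2:50 pm.
6:40 pm-11:30 pm minus B → 7:30 pm-11:30 pm.

5:00 am-7:30 am, 2:10 pm-2:50 pm, 7:30 pm-11:30 pm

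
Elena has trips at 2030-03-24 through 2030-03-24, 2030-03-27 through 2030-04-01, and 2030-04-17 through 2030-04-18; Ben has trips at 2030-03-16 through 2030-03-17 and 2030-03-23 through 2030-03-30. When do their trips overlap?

2030-03-24 through 2030-03-24, 2030-03-27 through 2030-03-30

2030-03-24 through 2030-03-24 ∩ B → 2030-03-24 through 2030-03-24.
2030-03-27 through 2030-04-01 ∩ B → 2030-03-27 through 2030-03-30.
2030-04-17 through 2030-04-18 meets no B interval.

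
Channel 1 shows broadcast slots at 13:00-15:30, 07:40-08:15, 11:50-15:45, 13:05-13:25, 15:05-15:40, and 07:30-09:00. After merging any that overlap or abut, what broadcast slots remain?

07:30–09:00, 11:50–15:45

Sort by start: 07:30–09:00, 07:40–08:15, 11:50–15:45, 13:00–15:30, 13:05–13:25, 15:05–15:40.
07:40–08:15 overlaps/touches 07:30–09:00 → extend to 07:30–09:00.
11:50–15:45 is disjoint → start new block.
13:00–15:30 overlaps/touches 11:50–15:45 → extend to 11:50–15:45.
13:05–13:25 overlaps/touches 11:50–15:45 → extend to 11:50–15:45.
15:05–15:40 overlaps/touches 11:50–15:45 → extend to 11:50–15:45.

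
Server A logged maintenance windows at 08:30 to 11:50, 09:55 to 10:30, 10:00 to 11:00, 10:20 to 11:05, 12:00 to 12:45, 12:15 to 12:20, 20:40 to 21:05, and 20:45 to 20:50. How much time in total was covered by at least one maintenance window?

Merged: 08:30-11:50, 12:00-12:45, 20:40-21:05.
Lengths: 3 h 20 min + 45 min + 25 min = 4 h 30 min.

4 h 30 min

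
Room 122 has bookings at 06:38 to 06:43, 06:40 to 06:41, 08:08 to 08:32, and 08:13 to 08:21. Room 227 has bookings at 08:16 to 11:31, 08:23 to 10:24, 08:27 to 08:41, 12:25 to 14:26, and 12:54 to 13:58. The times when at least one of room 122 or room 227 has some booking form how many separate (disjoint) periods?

First set merges to 06:38-06:43, 08:08-08:32.
Second set merges to 08:16-11:31, 12:25-14:26.
A ∪ B = 06:38-06:43, 08:08-11:31, 12:25-14:26.
That is 3 disjoint pieces.

3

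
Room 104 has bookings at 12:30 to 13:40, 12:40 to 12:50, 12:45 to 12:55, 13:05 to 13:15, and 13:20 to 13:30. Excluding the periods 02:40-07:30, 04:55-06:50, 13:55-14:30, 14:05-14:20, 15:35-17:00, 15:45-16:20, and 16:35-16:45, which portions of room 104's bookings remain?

Merge the first list: 12:30–13:40.
Merge the second list: 02:40–07:30, 13:55–14:30, 15:35–17:00.
12:30–13:40: no B overlap → unchanged.

12:30–13:40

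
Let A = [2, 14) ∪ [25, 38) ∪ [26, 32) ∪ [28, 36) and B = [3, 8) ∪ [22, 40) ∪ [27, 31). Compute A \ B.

Merge the first list: [2, 14), [25, 38).
Merge the second list: [3, 8), [22, 40).
[2, 14) with B removed leaves [2, 3), [8, 14).
[25, 38) lies entirely inside B → drops out.

[2, 3) ∪ [8, 14)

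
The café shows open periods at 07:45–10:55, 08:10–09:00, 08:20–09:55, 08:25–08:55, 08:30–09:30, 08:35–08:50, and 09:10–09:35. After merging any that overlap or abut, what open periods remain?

07:45-10:55

08:10-09:00 overlaps/touches 07:45-10:55 → extend to 07:45-10:55.
08:20-09:55 overlaps/touches 07:45-10:55 → extend to 07:45-10:55.
08:25-08:55 overlaps/touches 07:45-10:55 → extend to 07:45-10:55.
08:30-09:30 overlaps/touches 07:45-10:55 → extend to 07:45-10:55.
08:35-08:50 overlaps/touches 07:45-10:55 → extend to 07:45-10:55.
09:10-09:35 overlaps/touches 07:45-10:55 → extend to 07:45-10:55.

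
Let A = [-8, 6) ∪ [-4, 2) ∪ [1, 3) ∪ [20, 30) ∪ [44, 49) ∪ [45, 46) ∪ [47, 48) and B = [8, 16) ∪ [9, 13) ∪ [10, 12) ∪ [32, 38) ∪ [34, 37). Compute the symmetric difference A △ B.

[-8, 6) ∪ [8, 16) ∪ [20, 30) ∪ [32, 38) ∪ [44, 49)

Merge the first list: [-8, 6), [20, 30), [44, 49).
Merge the second list: [8, 16), [32, 38).
Only in the first: [-8, 6), [20, 30), [44, 49).
Only in the second: [8, 16), [32, 38).
Together these are the periods covered by exactly one.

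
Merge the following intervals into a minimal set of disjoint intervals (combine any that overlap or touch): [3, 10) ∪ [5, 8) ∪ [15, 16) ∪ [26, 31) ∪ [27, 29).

[3, 10) ∪ [15, 16) ∪ [26, 31)

[5, 8) overlaps/touches [3, 10) → extend to [3, 10).
[15, 16) is disjoint → start new block.
[26, 31) is disjoint → start new block.
[27, 29) overlaps/touches [26, 31) → extend to [26, 31).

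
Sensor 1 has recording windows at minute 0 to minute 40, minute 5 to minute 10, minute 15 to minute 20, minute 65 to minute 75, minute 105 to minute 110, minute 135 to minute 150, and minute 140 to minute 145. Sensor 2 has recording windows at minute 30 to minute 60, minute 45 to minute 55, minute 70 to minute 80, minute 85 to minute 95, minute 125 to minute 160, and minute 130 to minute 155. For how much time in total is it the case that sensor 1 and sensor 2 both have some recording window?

30 minutes

First set merges to minute 0 to minute 40, minute 65 to minute 75, minute 105 to minute 110, minute 135 to minute 150.
Second set merges to minute 30 to minute 60, minute 70 to minute 80, minute 85 to minute 95, minute 125 to minute 160.
A ∩ B = minute 30 to minute 40, minute 70 to minute 75, minute 135 to minute 150.
Total: 10 minutes + 5 minutes + 15 minutes = 30 minutes.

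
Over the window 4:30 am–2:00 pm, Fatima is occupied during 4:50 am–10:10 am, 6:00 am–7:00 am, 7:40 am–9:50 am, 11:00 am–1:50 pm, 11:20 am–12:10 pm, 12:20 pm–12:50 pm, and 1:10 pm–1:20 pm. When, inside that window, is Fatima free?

Covered (merged): 4:50 am–10:10 am, 11:00 am–1:50 pm.
Uncovered inside 4:30 am–2:00 pm: 4:30 am–4:50 am, 10:10 am–11:00 am, 1:50 pm–2:00 pm.

4:30 am–4:50 am, 10:10 am–11:00 am, 1:50 pm–2:00 pm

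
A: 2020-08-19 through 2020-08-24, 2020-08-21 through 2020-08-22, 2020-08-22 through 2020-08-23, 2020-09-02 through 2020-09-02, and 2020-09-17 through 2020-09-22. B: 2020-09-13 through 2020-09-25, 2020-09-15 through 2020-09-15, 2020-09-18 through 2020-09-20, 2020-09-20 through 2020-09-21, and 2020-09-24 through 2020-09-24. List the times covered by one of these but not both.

First set merges to 2020-08-19 through 2020-08-24, 2020-09-02 through 2020-09-02, 2020-09-17 through 2020-09-22.
Second set merges to 2020-09-13 through 2020-09-25.
A but not B: 2020-08-19 through 2020-08-24, 2020-09-02 through 2020-09-02.
B but not A: 2020-09-13 through 2020-09-16, 2020-09-23 through 2020-09-25.
Combining gives A △ B.

2020-08-19 through 2020-08-24, 2020-09-02 through 2020-09-02, 2020-09-13 through 2020-09-16, 2020-09-23 through 2020-09-25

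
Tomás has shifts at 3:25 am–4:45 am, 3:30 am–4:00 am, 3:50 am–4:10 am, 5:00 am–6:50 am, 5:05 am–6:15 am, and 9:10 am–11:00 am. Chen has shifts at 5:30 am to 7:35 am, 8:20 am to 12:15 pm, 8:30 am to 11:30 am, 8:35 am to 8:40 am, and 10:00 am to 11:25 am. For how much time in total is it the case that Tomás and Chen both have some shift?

First set merges to 3:25 am–4:45 am, 5:00 am–6:50 am, 9:10 am–11:00 am.
Second set merges to 5:30 am–7:35 am, 8:20 am–12:15 pm.
A ∩ B = 5:30 am–6:50 am, 9:10 am–11:00 am.
Total: 1 h 20 min + 1 h 50 min = 3 h 10 min.

3 h 10 min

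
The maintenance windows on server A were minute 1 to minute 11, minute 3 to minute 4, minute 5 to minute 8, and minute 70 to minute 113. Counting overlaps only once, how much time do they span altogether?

Merged: minute 1 to minute 11, minute 70 to minute 113.
Lengths: 10 minutes + 43 minutes = 53 minutes.

53 minutes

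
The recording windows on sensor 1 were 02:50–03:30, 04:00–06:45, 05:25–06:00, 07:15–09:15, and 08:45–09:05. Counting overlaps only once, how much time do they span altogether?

Merged: 02:50–03:30, 04:00–06:45, 07:15–09:15.
Lengths: 40 min + 2 h 45 min + 2 h = 5 h 25 min.

5 h 25 min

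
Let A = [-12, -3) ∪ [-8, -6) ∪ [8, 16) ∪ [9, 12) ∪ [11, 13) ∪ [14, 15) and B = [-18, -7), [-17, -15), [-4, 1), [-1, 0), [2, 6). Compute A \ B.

[-7, -4) ∪ [8, 16)

First set merges to [-12, -3), [8, 16).
Second set merges to [-18, -7), [-4, 1), [2, 6).
[-12, -3) \ B = [-7, -4).
[8, 16): nothing removed.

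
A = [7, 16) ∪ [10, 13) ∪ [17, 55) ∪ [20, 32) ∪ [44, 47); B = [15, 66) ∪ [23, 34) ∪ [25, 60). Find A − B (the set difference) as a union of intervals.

[7, 15)

First set merges to [7, 16), [17, 55).
Second set merges to [15, 66).
[7, 16) with B removed leaves [7, 15).
[17, 55) lies entirely inside B → drops out.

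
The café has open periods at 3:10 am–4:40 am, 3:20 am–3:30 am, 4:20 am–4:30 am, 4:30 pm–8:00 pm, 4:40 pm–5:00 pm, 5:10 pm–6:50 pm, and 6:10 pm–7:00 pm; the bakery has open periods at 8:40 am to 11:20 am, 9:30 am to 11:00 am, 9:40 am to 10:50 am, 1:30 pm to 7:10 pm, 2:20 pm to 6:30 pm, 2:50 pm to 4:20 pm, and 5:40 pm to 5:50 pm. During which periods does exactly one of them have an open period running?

3:10 am-4:40 am, 8:40 am-11:20 am, 1:30 pm-4:30 pm, 7:10 pm-8:00 pm

First set merges to 3:10 am-4:40 am, 4:30 pm-8:00 pm.
Second set merges to 8:40 am-11:20 am, 1:30 pm-7:10 pm.
A \ B = 3:10 am-4:40 am, 7:10 pm-8:00 pm.
B \ A = 8:40 am-11:20 am, 1:30 pm-4:30 pm.
Union of the two gives the symmetric difference.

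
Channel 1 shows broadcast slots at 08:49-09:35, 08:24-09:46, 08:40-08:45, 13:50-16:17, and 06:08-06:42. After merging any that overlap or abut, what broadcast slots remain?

Sort by start: 06:08–06:42, 08:24–09:46, 08:40–08:45, 08:49–09:35, 13:50–16:17.
08:24–09:46 is disjoint → start new block.
08:40–08:45 overlaps/touches 08:24–09:46 → extend to 08:24–09:46.
08:49–09:35 overlaps/touches 08:24–09:46 → extend to 08:24–09:46.
13:50–16:17 is disjoint → start new block.

06:08–06:42, 08:24–09:46, 13:50–16:17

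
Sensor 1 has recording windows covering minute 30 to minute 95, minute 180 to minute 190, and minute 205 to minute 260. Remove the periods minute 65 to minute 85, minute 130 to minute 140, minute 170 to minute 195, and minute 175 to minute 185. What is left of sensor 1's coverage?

minute 30 to minute 65, minute 85 to minute 95, minute 205 to minute 260

Merge the second list: minute 65 to minute 85, minute 130 to minute 140, minute 170 to minute 195.
minute 30 to minute 95 with B removed leaves minute 30 to minute 65, minute 85 to minute 95.
minute 180 to minute 190 lies entirely inside B → drops out.
minute 205 to minute 260 is untouched.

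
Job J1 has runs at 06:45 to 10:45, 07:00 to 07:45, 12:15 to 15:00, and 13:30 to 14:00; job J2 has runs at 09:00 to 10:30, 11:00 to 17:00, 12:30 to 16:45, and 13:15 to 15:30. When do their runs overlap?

First set merges to 06:45-10:45, 12:15-15:00.
Second set merges to 09:00-10:30, 11:00-17:00.
06:45-10:45 overlaps B on 09:00-10:30.
12:15-15:00 overlaps B on 12:15-15:00.

09:00-10:30, 12:15-15:00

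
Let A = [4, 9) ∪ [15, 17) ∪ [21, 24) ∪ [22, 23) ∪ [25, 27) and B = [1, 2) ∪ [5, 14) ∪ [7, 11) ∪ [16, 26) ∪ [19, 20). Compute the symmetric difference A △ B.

[1, 2) ∪ [4, 5) ∪ [9, 14) ∪ [15, 16) ∪ [17, 21) ∪ [24, 25) ∪ [26, 27)

A, merged: [4, 9), [15, 17), [21, 24), [25, 27).
B, merged: [1, 2), [5, 14), [16, 26).
A but not B: [4, 5), [15, 16), [26, 27).
B but not A: [1, 2), [9, 14), [17, 21), [24, 25).
Combining gives A △ B.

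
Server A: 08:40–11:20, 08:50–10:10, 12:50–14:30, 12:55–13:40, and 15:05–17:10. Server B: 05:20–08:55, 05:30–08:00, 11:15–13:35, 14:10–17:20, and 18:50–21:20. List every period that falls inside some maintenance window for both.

Merge the first list: 08:40-11:20, 12:50-14:30, 15:05-17:10.
Merge the second list: 05:20-08:55, 11:15-13:35, 14:10-17:20, 18:50-21:20.
08:40-11:20 overlaps B on 08:40-08:55, 11:15-11:20.
12:50-14:30 overlaps B on 12:50-13:35, 14:10-14:30.
15:05-17:10 overlaps B on 15:05-17:10.

08:40-08:55, 11:15-11:20, 12:50-13:35, 14:10-14:30, 15:05-17:10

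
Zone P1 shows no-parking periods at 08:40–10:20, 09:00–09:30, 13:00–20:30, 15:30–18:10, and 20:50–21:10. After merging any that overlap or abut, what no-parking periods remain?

09:00–09:30 overlaps/touches 08:40–10:20 → extend to 08:40–10:20.
13:00–20:30 is disjoint → start new block.
15:30–18:10 overlaps/touches 13:00–20:30 → extend to 13:00–20:30.
20:50–21:10 is disjoint → start new block.

08:40–10:20, 13:00–20:30, 20:50–21:10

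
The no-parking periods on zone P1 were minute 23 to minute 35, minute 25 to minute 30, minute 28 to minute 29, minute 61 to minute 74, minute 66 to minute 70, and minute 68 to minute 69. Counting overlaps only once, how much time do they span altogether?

Merged: minute 23 to minute 35, minute 61 to minute 74.
Lengths: 12 minutes + 13 minutes = 25 minutes.

25 minutes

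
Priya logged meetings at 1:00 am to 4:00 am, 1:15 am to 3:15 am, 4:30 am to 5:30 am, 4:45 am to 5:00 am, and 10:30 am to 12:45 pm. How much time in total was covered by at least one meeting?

6 h 15 min

Merged: 1:00 am-4:00 am, 4:30 am-5:30 am, 10:30 am-12:45 pm.
Lengths: 3 h + 1 h + 2 h 15 min = 6 h 15 min.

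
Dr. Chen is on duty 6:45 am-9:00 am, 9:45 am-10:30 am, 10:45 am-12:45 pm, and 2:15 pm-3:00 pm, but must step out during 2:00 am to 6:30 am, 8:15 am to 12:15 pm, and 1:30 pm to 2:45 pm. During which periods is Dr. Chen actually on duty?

6:45 am-9:00 am with B removed leaves 6:45 am-8:15 am.
9:45 am-10:30 am lies entirely inside B → drops out.
10:45 am-12:45 pm with B removed leaves 12:15 pm-12:45 pm.
2:15 pm-3:00 pm with B removed leaves 2:45 pm-3:00 pm.

6:45 am-8:15 am, 12:15 pm-12:45 pm, 2:45 pm-3:00 pm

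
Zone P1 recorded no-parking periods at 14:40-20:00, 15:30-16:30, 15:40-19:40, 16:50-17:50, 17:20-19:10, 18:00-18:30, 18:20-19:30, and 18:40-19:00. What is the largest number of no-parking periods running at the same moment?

At 18:20, 5 of the intervals are simultaneously active.
No point has more.

5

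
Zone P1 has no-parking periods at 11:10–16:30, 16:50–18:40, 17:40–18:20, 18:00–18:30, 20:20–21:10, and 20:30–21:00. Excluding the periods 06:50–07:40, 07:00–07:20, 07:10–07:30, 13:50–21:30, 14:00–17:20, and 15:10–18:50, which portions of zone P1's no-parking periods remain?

First set merges to 11:10–16:30, 16:50–18:40, 20:20–21:10.
Second set merges to 06:50–07:40, 13:50–21:30.
11:10–16:30 minus B → 11:10–13:50.
16:50–18:40: fully covered by B → removed.
20:20–21:10: fully covered by B → removed.

11:10–13:50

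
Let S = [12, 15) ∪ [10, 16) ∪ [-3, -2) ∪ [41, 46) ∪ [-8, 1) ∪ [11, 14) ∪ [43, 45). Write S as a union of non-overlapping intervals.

[-8, 1) ∪ [10, 16) ∪ [41, 46)

Sort by start: [-8, 1), [-3, -2), [10, 16), [11, 14), [12, 15), [41, 46), [43, 45).
[-3, -2) overlaps/touches [-8, 1) → extend to [-8, 1).
[10, 16) is disjoint → start new block.
[11, 14) overlaps/touches [10, 16) → extend to [10, 16).
[12, 15) overlaps/touches [10, 16) → extend to [10, 16).
[41, 46) is disjoint → start new block.
[43, 45) overlaps/touches [41, 46) → extend to [41, 46).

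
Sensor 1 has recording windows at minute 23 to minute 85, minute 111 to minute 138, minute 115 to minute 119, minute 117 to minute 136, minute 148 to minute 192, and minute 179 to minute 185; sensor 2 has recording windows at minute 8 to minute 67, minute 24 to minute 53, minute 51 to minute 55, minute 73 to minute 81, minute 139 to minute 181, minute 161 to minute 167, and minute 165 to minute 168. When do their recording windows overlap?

minute 23 to minute 67, minute 73 to minute 81, minute 148 to minute 181

Merge the first list: minute 23 to minute 85, minute 111 to minute 138, minute 148 to minute 192.
Merge the second list: minute 8 to minute 67, minute 73 to minute 81, minute 139 to minute 181.
minute 23 to minute 85 overlaps B on minute 23 to minute 67, minute 73 to minute 81.
minute 111 to minute 138 falls entirely outside B.
minute 148 to minute 192 overlaps B on minute 148 to minute 181.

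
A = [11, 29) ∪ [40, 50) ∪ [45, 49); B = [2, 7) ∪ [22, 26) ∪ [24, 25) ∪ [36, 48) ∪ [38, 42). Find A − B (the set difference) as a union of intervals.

[11, 22) ∪ [26, 29) ∪ [48, 50)

A, merged: [11, 29), [40, 50).
B, merged: [2, 7), [22, 26), [36, 48).
[11, 29) \ B = [11, 22), [26, 29).
[40, 50) \ B = [48, 50).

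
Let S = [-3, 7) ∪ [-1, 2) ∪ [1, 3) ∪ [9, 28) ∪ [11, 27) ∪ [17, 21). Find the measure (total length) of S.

Merged: [-3, 7), [9, 28).
Lengths: 10 + 19 = 29.

29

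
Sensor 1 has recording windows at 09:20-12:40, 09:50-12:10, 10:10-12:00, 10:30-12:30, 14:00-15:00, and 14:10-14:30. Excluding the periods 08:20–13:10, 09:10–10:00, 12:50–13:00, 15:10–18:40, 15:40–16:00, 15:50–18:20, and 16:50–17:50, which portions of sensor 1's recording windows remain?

A, merged: 09:20–12:40, 14:00–15:00.
B, merged: 08:20–13:10, 15:10–18:40.
09:20–12:40: entirely removed.
14:00–15:00: nothing removed.

14:00–15:00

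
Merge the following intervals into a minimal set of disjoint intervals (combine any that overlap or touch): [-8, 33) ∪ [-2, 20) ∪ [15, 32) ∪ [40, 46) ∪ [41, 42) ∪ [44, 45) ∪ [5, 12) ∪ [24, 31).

[-8, 33) ∪ [40, 46)

Sort by start: [-8, 33), [-2, 20), [5, 12), [15, 32), [24, 31), [40, 46), [41, 42), [44, 45).
[-2, 20) overlaps/touches [-8, 33) → extend to [-8, 33).
[5, 12) overlaps/touches [-8, 33) → extend to [-8, 33).
[15, 32) overlaps/touches [-8, 33) → extend to [-8, 33).
[24, 31) overlaps/touches [-8, 33) → extend to [-8, 33).
[40, 46) is disjoint → start new block.
[41, 42) overlaps/touches [40, 46) → extend to [40, 46).
[44, 45) overlaps/touches [40, 46) → extend to [40, 46).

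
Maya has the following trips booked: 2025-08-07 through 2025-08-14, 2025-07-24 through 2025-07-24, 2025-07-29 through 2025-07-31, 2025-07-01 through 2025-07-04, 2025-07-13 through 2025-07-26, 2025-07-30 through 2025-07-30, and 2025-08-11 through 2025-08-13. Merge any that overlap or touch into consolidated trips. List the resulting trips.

2025-07-01 through 2025-07-04, 2025-07-13 through 2025-07-26, 2025-07-29 through 2025-07-31, 2025-08-07 through 2025-08-14

Sort by start: 2025-07-01 through 2025-07-04, 2025-07-13 through 2025-07-26, 2025-07-24 through 2025-07-24, 2025-07-29 through 2025-07-31, 2025-07-30 through 2025-07-30, 2025-08-07 through 2025-08-14, 2025-08-11 through 2025-08-13.
2025-07-13 through 2025-07-26 is disjoint → start new block.
2025-07-24 through 2025-07-24 overlaps/touches 2025-07-13 through 2025-07-26 → extend to 2025-07-13 through 2025-07-26.
2025-07-29 through 2025-07-31 is disjoint → start new block.
2025-07-30 through 2025-07-30 overlaps/touches 2025-07-29 through 2025-07-31 → extend to 2025-07-29 through 2025-07-31.
2025-08-07 through 2025-08-14 is disjoint → start new block.
2025-08-11 through 2025-08-13 overlaps/touches 2025-08-07 through 2025-08-14 → extend to 2025-08-07 through 2025-08-14.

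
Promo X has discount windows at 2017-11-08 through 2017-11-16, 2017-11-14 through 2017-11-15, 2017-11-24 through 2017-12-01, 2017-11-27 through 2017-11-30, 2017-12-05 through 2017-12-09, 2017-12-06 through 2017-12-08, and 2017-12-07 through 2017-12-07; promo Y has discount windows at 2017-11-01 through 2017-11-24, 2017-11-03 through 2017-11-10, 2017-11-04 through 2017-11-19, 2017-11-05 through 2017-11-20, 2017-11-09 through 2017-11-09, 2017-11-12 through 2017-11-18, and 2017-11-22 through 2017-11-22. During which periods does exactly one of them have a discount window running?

2017-11-01 through 2017-11-07, 2017-11-17 through 2017-11-23, 2017-11-25 through 2017-12-01, 2017-12-05 through 2017-12-09

Merge the first list: 2017-11-08 through 2017-11-16, 2017-11-24 through 2017-12-01, 2017-12-05 through 2017-12-09.
Merge the second list: 2017-11-01 through 2017-11-24.
A but not B: 2017-11-25 through 2017-12-01, 2017-12-05 through 2017-12-09.
B but not A: 2017-11-01 through 2017-11-07, 2017-11-17 through 2017-11-23.
Combining gives A △ B.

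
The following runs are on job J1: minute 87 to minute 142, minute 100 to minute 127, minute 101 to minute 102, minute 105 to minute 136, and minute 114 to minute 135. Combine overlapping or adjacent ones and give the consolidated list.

minute 87 to minute 142

minute 100 to minute 127 overlaps/touches minute 87 to minute 142 → extend to minute 87 to minute 142.
minute 101 to minute 102 overlaps/touches minute 87 to minute 142 → extend to minute 87 to minute 142.
minute 105 to minute 136 overlaps/touches minute 87 to minute 142 → extend to minute 87 to minute 142.
minute 114 to minute 135 overlaps/touches minute 87 to minute 142 → extend to minute 87 to minute 142.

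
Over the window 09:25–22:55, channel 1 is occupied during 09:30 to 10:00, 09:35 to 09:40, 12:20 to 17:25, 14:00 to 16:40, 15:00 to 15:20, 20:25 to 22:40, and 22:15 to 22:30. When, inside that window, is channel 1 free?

The merged coverage is 09:30-10:00, 12:20-17:25, 20:25-22:40.
Gaps within 09:25-22:55: 09:25-09:30, 10:00-12:20, 17:25-20:25, 22:40-22:55.

09:25-09:30, 10:00-12:20, 17:25-20:25, 22:40-22:55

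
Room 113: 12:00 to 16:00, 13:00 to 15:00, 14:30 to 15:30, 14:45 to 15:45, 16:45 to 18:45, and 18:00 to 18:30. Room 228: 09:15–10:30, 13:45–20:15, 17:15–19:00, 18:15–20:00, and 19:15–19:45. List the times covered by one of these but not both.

09:15-10:30, 12:00-13:45, 16:00-16:45, 18:45-20:15

First set merges to 12:00-16:00, 16:45-18:45.
Second set merges to 09:15-10:30, 13:45-20:15.
Only in the first: 12:00-13:45.
Only in the second: 09:15-10:30, 16:00-16:45, 18:45-20:15.
Together these are the periods covered by exactly one.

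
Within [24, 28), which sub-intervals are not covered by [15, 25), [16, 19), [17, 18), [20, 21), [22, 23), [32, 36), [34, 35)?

[25, 28)

Covered (merged): [15, 25), [32, 36).
Complement within [24, 28): [25, 28).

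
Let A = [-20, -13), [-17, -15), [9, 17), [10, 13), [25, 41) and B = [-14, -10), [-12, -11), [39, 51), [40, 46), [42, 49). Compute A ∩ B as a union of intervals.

[-14, -13) ∪ [39, 41)

A, merged: [-20, -13), [9, 17), [25, 41).
B, merged: [-14, -10), [39, 51).
[-20, -13) ∩ B → [-14, -13).
[9, 17) meets no B interval.
[25, 41) ∩ B → [39, 41).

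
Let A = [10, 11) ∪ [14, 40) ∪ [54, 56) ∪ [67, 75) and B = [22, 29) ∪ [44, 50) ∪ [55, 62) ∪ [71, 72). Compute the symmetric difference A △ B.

Only in the first: [10, 11), [14, 22), [29, 40), [54, 55), [67, 71), [72, 75).
Only in the second: [44, 50), [56, 62).
Together these are the periods covered by exactly one.

[10, 11) ∪ [14, 22) ∪ [29, 40) ∪ [44, 50) ∪ [54, 55) ∪ [56, 62) ∪ [67, 71) ∪ [72, 75)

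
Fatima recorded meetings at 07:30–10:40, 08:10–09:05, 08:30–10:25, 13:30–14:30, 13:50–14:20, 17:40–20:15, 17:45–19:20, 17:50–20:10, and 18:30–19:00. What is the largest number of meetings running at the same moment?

Walk the sorted start/end points keeping a running depth.
The depth first hits 4 at 18:30.

4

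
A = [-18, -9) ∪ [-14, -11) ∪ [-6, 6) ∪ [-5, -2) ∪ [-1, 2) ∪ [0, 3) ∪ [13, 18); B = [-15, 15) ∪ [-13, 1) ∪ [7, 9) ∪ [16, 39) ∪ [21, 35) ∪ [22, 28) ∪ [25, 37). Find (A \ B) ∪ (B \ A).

[-18, -15) ∪ [-9, -6) ∪ [6, 13) ∪ [15, 16) ∪ [18, 39)

A, merged: [-18, -9), [-6, 6), [13, 18).
B, merged: [-15, 15), [16, 39).
A \ B = [-18, -15), [15, 16).
B \ A = [-9, -6), [6, 13), [18, 39).
Union of the two gives the symmetric difference.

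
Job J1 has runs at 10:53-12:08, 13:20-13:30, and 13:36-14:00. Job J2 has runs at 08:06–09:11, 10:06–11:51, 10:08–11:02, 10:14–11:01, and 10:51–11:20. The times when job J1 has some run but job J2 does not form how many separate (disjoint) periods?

3

Second set merges to 08:06–09:11, 10:06–11:51.
A \ B = 11:51–12:08, 13:20–13:30, 13:36–14:00.
That is 3 disjoint pieces.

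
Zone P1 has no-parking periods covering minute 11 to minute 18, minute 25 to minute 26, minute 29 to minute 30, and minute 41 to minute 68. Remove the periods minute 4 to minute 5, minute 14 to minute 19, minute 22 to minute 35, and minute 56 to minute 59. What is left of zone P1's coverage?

minute 11 to minute 14, minute 41 to minute 56, minute 59 to minute 68

minute 11 to minute 18 \ B = minute 11 to minute 14.
minute 25 to minute 26: entirely removed.
minute 29 to minute 30: entirely removed.
minute 41 to minute 68 \ B = minute 41 to minute 56, minute 59 to minute 68.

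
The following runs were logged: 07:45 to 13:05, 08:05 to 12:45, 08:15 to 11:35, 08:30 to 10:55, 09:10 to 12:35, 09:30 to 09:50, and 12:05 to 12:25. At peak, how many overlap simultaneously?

6

Sweep endpoints in order; track running count of active intervals.
Peak of 6 reached at 09:30.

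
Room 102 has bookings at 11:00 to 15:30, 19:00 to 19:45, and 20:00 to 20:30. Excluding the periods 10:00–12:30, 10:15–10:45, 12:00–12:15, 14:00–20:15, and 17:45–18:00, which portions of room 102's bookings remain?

12:30-14:00, 20:15-20:30

Merge the second list: 10:00-12:30, 14:00-20:15.
11:00-15:30 minus B → 12:30-14:00.
19:00-19:45: fully covered by B → removed.
20:00-20:30 minus B → 20:15-20:30.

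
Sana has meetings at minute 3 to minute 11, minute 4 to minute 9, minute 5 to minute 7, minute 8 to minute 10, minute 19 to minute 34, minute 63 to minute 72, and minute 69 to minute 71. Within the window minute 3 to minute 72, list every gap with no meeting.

After merging, the occupied span is minute 3 to minute 11, minute 19 to minute 34, minute 63 to minute 72.
Gaps within minute 3 to minute 72: minute 11 to minute 19, minute 34 to minute 63.

minute 11 to minute 19, minute 34 to minute 63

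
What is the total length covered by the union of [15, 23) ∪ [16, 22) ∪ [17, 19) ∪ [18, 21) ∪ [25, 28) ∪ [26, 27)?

Merged: [15, 23), [25, 28).
Lengths: 8 + 3 = 11.

11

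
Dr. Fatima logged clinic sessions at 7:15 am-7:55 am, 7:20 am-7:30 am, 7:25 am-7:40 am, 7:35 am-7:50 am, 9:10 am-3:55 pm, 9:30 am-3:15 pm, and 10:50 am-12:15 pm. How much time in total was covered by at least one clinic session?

Merged: 7:15 am–7:55 am, 9:10 am–3:55 pm.
Lengths: 40 min + 6 h 45 min = 7 h 25 min.

7 h 25 min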